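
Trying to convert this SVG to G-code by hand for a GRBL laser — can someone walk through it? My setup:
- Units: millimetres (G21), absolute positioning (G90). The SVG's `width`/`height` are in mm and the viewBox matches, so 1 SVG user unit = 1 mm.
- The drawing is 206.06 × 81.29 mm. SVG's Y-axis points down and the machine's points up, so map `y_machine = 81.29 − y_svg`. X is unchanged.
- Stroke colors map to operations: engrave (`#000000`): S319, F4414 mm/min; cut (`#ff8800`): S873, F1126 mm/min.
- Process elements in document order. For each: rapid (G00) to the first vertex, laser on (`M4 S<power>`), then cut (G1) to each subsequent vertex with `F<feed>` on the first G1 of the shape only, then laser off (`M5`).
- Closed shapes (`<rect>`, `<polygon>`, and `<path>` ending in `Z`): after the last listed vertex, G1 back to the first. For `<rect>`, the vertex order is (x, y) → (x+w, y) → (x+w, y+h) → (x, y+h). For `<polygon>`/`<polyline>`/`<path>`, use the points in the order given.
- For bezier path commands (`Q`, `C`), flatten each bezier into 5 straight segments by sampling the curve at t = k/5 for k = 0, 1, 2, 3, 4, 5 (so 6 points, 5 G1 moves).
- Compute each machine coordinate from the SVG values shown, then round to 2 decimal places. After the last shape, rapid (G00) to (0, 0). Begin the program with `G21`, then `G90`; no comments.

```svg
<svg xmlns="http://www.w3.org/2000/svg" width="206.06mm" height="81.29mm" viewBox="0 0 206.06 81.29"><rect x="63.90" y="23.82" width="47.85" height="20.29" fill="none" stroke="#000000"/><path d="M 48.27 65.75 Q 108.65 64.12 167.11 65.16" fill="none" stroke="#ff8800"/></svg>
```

G21
G90
G00 X63.90 Y57.47
M4 S319
G1 X111.75 Y57.47 F4414
G1 X111.75 Y37.18
G1 X63.90 Y37.18
G1 X63.90 Y57.47
M5
G00 X48.27 Y15.54
M4 S873
G1 X72.35 Y16.09 F1126
G1 X96.27 Y16.42
G1 X120.03 Y16.53
G1 X143.65 Y16.44
G1 X167.11 Y16.13
M5
G00 X0.00 Y0.00

1 u = 1 mm; y_m = 81.29 − y.

[1] `<rect>` rectangle, #000000→engrave S319 F4414: (63.90,57.47) → (111.75,57.47) → (111.75,37.18) → (63.90,37.18) → (63.90,57.47) (closed)

[2] `<path>` quadratic bezier, #ff8800→cut S873 F1126: (48.27,15.54) → (72.35,16.09) → (96.27,16.42) → (120.03,16.53) → (143.65,16.44) → (167.11,16.13)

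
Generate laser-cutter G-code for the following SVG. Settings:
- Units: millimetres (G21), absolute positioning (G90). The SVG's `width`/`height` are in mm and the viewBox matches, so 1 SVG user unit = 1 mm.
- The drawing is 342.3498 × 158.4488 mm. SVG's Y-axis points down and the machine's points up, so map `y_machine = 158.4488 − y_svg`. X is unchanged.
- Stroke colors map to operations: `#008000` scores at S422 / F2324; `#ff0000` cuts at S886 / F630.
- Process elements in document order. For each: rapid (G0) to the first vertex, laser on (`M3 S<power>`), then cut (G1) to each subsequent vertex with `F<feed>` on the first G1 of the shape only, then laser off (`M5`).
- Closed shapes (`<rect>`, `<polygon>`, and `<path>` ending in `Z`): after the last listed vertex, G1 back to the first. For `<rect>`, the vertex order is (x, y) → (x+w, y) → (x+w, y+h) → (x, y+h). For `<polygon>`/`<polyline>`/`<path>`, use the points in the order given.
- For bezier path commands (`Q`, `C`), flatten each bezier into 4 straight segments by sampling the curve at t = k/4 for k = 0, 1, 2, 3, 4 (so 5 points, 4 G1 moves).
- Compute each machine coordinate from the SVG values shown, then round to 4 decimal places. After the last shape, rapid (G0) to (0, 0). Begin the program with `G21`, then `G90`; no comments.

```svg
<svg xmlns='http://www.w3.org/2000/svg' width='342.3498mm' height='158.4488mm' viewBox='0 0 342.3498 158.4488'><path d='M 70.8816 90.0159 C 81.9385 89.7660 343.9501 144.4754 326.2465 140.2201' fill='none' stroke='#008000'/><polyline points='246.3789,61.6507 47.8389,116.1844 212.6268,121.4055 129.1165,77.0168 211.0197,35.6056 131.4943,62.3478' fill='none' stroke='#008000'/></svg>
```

Since the viewBox matches the mm dimensions, user units are millimetres directly. The only transform is the Y-flip y_m = 158.4488 − y_svg.

Shape 1 is a cubic bezier drawn with `<path>`. Its stroke #008000 means score at S422, F2324. After flipping Y the toolpath is (70.8816,68.4329) → (117.9366,60.0955) → (209.3492,41.8288) → (295.3693,24.3130) → (326.2465,18.2287).

Shape 2 is a open polyline drawn with `<polyline>`. Its stroke #008000 means score at S422, F2324. After flipping Y the toolpath is (246.3789,96.7981) → (47.8389,42.2644) → (212.6268,37.0433) → (129.1165,81.4320) → (211.0197,122.8432) → (131.4943,96.1010).

G21
G90
G0 X70.8816 Y68.4329
M3 S422
G1 X117.9366 Y60.0955 F2324
G1 X209.3492 Y41.8288
G1 X295.3693 Y24.3130
G1 X326.2465 Y18.2287
M5
G0 X246.3789 Y96.7981
M3 S422
G1 X47.8389 Y42.2644 F2324
G1 X212.6268 Y37.0433
G1 X129.1165 Y81.4320
G1 X211.0197 Y122.8432
G1 X131.4943 Y96.1010
M5
G0 X0.0000 Y0.0000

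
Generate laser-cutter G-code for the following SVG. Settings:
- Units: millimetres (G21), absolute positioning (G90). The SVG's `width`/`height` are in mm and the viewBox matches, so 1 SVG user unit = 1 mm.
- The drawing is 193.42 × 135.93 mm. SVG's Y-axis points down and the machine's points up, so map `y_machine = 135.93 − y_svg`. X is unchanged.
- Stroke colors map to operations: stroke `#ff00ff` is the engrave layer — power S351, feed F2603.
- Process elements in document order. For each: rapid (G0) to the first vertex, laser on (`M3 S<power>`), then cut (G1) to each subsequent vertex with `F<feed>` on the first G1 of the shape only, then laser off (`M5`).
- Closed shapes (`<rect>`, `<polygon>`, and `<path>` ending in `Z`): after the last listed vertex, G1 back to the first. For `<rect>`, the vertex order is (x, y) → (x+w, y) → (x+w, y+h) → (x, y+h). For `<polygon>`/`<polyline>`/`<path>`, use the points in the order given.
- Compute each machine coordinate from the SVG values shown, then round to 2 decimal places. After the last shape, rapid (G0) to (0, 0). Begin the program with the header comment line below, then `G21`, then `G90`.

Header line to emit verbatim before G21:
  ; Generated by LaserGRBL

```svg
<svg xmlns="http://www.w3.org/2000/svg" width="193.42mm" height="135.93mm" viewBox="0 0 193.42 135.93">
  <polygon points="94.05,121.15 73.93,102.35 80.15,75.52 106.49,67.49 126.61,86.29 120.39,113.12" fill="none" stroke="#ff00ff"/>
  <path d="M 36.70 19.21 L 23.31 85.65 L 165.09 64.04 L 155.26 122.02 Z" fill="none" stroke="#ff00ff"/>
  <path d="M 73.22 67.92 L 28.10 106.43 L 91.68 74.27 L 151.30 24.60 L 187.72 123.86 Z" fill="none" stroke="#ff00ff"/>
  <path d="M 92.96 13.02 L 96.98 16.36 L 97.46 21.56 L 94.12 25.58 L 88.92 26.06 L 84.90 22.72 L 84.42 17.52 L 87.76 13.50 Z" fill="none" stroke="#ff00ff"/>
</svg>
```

; Generated by LaserGRBL
G21
G90
G0 X94.05 Y14.78
M3 S351
G1 X73.93 Y33.58 F2603
G1 X80.15 Y60.41
G1 X106.49 Y68.44
G1 X126.61 Y49.64
G1 X120.39 Y22.81
G1 X94.05 Y14.78
M5
G0 X36.70 Y116.72
M3 S351
G1 X23.31 Y50.28 F2603
G1 X165.09 Y71.89
G1 X155.26 Y13.91
G1 X36.70 Y116.72
M5
G0 X73.22 Y68.01
M3 S351
G1 X28.10 Y29.50 F2603
G1 X91.68 Y61.66
G1 X151.30 Y111.33
G1 X187.72 Y12.07
G1 X73.22 Y68.01
M5
G0 X92.96 Y122.91
M3 S351
G1 X96.98 Y119.57 F2603
G1 X97.46 Y114.37
G1 X94.12 Y110.35
G1 X88.92 Y109.87
G1 X84.90 Y113.21
G1 X84.42 Y118.41
G1 X87.76 Y122.43
G1 X92.96 Y122.91
M5
G0 X0.00 Y0.00

1 u = 1 mm; y_m = 135.93 − y.

[1] `<polygon>` regular polygon, #ff00ff→engrave S351 F2603: (94.05,14.78) → (73.93,33.58) → (80.15,60.41) → (106.49,68.44) → (126.61,49.64) → (120.39,22.81) → (94.05,14.78) (closed)

[2] `<path>` closed polygon, #ff00ff→engrave S351 F2603: (36.70,116.72) → (23.31,50.28) → (165.09,71.89) → (155.26,13.91) → (36.70,116.72) (closed)

[3] `<path>` closed polygon, #ff00ff→engrave S351 F2603: (73.22,68.01) → (28.10,29.50) → (91.68,61.66) → (151.30,111.33) → (187.72,12.07) → (73.22,68.01) (closed)

[4] `<path>` regular polygon, #ff00ff→engrave S351 F2603: (92.96,122.91) → (96.98,119.57) → (97.46,114.37) → (94.12,110.35) → (88.92,109.87) → (84.90,113.21) → (84.42,118.41) → (87.76,122.43) → (92.96,122.91) (closed)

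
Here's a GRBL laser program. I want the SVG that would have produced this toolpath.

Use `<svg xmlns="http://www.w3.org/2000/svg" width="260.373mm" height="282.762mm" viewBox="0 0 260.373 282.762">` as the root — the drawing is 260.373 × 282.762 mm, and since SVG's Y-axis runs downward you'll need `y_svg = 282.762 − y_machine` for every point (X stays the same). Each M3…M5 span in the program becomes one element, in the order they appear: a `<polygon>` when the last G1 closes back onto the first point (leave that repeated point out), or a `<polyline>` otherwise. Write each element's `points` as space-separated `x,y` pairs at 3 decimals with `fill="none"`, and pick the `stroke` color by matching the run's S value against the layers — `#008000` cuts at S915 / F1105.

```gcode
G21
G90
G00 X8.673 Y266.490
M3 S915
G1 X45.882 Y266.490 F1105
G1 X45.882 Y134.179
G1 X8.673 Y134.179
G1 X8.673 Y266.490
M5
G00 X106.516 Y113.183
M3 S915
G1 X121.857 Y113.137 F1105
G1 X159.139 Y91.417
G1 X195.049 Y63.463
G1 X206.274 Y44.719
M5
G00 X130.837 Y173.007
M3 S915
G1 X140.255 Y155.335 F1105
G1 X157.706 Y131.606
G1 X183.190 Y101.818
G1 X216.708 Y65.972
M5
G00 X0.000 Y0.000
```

y_svg = 282.762 − y_m. Every run uses S915, so all elements get stroke `#008000` (cut).

[1] closed run; points: 8.673,16.272 45.882,16.272 45.882,148.583 8.673,148.583

[2] open run; points: 106.516,169.579 121.857,169.625 159.139,191.345 195.049,219.299 206.274,238.043

[3] open run; points: 130.837,109.755 140.255,127.427 157.706,151.156 183.190,180.944 216.708,216.790

<svg xmlns="http://www.w3.org/2000/svg" width="260.373mm" height="282.762mm" viewBox="0 0 260.373 282.762">
  <polygon points="8.673,16.272 45.882,16.272 45.882,148.583 8.673,148.583" fill="none" stroke="#008000"/>
  <polyline points="106.516,169.579 121.857,169.625 159.139,191.345 195.049,219.299 206.274,238.043" fill="none" stroke="#008000"/>
  <polyline points="130.837,109.755 140.255,127.427 157.706,151.156 183.190,180.944 216.708,216.790" fill="none" stroke="#008000"/>
</svg>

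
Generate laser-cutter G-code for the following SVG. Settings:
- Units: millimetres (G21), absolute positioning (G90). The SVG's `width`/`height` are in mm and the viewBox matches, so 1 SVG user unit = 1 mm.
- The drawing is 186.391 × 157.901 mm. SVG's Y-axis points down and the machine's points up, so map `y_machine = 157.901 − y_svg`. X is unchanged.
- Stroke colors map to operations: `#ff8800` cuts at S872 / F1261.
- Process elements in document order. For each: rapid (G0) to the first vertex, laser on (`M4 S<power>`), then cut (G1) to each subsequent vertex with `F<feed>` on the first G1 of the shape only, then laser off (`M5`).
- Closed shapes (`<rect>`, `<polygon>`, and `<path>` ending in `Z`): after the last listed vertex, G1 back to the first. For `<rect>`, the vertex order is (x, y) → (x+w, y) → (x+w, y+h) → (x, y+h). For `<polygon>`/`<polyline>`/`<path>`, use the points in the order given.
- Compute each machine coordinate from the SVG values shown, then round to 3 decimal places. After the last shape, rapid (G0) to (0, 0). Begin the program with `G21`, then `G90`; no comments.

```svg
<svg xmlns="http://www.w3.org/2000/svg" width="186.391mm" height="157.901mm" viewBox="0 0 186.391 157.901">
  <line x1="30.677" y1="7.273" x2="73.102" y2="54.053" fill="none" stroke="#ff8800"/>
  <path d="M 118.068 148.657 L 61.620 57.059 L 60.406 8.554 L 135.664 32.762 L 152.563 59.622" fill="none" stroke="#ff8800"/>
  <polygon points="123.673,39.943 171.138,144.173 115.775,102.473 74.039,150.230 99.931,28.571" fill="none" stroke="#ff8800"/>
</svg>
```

G21
G90
G0 X30.677 Y150.628
M4 S872
G1 X73.102 Y103.848 F1261
M5
G0 X118.068 Y9.244
M4 S872
G1 X61.620 Y100.842 F1261
G1 X60.406 Y149.347
G1 X135.664 Y125.139
G1 X152.563 Y98.279
M5
G0 X123.673 Y117.958
M4 S872
G1 X171.138 Y13.728 F1261
G1 X115.775 Y55.428
G1 X74.039 Y7.671
G1 X99.931 Y129.330
G1 X123.673 Y117.958
M5
G0 X0.000 Y0.000

1 u = 1 mm; y_m = 157.901 − y.

[1] `<line>` line segment, #ff8800→cut S872 F1261: (30.677,150.628) → (73.102,103.848)

[2] `<path>` open polyline, #ff8800→cut S872 F1261: (118.068,9.244) → (61.620,100.842) → (60.406,149.347) → (135.664,125.139) → (152.563,98.279)

[3] `<polygon>` closed polygon, #ff8800→cut S872 F1261: (123.673,117.958) → (171.138,13.728) → (115.775,55.428) → (74.039,7.671) → (99.931,129.330) → (123.673,117.958) (closed)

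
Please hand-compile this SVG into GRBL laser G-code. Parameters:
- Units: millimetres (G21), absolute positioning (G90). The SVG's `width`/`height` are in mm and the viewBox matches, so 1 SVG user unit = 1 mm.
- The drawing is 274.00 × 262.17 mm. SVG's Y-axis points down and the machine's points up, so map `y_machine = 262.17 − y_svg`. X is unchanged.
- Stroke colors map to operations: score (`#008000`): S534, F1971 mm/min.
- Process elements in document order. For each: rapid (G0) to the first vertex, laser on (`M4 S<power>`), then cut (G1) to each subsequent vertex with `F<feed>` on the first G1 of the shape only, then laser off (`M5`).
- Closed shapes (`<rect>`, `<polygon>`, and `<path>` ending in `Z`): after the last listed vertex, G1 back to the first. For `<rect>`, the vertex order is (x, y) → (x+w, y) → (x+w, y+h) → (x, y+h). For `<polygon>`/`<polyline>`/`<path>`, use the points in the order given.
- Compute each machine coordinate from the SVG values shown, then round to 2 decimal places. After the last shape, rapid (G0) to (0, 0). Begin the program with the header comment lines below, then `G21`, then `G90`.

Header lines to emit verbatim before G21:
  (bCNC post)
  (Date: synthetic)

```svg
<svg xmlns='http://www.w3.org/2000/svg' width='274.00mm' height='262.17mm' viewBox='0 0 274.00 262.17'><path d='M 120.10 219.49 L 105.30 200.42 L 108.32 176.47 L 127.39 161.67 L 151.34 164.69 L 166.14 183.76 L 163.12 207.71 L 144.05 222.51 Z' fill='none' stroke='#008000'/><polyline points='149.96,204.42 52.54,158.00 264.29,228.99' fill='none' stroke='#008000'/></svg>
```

(bCNC post)
(Date: synthetic)
G21
G90
G0 X120.10 Y42.68
M4 S534
G1 X105.30 Y61.75 F1971
G1 X108.32 Y85.70
G1 X127.39 Y100.50
G1 X151.34 Y97.48
G1 X166.14 Y78.41
G1 X163.12 Y54.46
G1 X144.05 Y39.66
G1 X120.10 Y42.68
M5
G0 X149.96 Y57.75
M4 S534
G1 X52.54 Y104.17 F1971
G1 X264.29 Y33.18
M5
G0 X0.00 Y0.00

Since the viewBox matches the mm dimensions, user units are millimetres directly. The only transform is the Y-flip y_m = 262.17 − y_svg.

Shape 1 is a regular polygon drawn with `<path>`. Its stroke #008000 means score at S534, F1971. After flipping Y the toolpath is (120.10,42.68) → (105.30,61.75) → (108.32,85.70) → (127.39,100.50) → (151.34,97.48) → (166.14,78.41) → (163.12,54.46) → (144.05,39.66) → (120.10,42.68), returning to the start.

Shape 2 is a open polyline drawn with `<polyline>`. Its stroke #008000 means score at S534, F1971. After flipping Y the toolpath is (149.96,57.75) → (52.54,104.17) → (264.29,33.18).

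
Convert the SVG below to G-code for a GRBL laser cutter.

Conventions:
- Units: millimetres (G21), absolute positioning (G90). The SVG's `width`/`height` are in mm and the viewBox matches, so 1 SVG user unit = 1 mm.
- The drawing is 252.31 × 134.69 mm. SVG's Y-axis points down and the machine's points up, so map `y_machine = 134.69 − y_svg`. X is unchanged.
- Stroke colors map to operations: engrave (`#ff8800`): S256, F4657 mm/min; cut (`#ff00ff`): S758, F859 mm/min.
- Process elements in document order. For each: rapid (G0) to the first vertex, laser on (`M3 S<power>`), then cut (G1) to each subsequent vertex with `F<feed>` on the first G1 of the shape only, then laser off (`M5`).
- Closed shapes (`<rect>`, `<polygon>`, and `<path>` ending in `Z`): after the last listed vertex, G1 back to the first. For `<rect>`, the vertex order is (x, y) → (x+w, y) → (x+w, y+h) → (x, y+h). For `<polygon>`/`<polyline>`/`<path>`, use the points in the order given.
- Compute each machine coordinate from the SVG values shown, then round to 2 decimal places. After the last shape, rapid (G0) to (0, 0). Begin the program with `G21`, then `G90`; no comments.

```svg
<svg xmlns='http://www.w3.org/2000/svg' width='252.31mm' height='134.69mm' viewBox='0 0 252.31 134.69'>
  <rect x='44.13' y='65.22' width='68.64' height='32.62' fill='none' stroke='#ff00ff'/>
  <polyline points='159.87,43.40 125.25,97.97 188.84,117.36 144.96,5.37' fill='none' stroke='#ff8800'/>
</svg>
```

Since the viewBox matches the mm dimensions, user units are millimetres directly. The only transform is the Y-flip y_m = 134.69 − y_svg.

Shape 1 is a rectangle drawn with `<rect>`. Its stroke #ff00ff means cut at S758, F859. After flipping Y the toolpath is (44.13,69.47) → (112.77,69.47) → (112.77,36.85) → (44.13,36.85) → (44.13,69.47), returning to the start.

Shape 2 is a open polyline drawn with `<polyline>`. Its stroke #ff8800 means engrave at S256, F4657. After flipping Y the toolpath is (159.87,91.29) → (125.25,36.72) → (188.84,17.33) → (144.96,129.32).

G21
G90
G0 X44.13 Y69.47
M3 S758
G1 X112.77 Y69.47 F859
G1 X112.77 Y36.85
G1 X44.13 Y36.85
G1 X44.13 Y69.47
M5
G0 X159.87 Y91.29
M3 S256
G1 X125.25 Y36.72 F4657
G1 X188.84 Y17.33
G1 X144.96 Y129.32
M5
G0 X0.00 Y0.00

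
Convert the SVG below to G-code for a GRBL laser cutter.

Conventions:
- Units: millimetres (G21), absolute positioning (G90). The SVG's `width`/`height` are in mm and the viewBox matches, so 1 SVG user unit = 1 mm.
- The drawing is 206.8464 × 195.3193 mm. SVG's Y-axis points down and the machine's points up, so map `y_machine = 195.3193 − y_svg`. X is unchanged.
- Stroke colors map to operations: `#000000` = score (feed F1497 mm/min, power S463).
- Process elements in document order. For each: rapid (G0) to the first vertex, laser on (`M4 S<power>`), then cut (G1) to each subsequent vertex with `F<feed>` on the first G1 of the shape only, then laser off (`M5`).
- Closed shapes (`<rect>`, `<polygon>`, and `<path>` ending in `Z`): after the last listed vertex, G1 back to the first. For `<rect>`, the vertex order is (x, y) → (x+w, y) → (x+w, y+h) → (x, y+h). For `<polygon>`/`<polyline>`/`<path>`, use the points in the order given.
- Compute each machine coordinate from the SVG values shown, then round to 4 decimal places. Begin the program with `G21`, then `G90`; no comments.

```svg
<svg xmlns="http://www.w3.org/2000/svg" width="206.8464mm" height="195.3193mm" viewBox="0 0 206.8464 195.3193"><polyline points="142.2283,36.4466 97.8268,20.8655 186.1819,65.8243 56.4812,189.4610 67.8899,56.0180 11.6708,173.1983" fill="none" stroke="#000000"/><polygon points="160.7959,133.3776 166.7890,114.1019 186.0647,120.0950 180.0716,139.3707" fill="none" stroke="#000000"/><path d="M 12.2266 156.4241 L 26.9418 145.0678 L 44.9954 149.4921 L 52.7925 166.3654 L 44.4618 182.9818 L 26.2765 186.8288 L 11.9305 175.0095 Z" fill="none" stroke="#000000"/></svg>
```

viewBox `0 0 206.8464 195.3193` with mm width/height → 1 unit = 1 mm. Flip: y_m = 195.3193 − y_svg.

**Shape 1** — `<polyline>` open polyline, stroke `#000000` → score (S463, F1497). Machine vertices: (142.2283,158.8727) → (97.8268,174.4538) → (186.1819,129.4950) → (56.4812,5.8583) → (67.8899,139.3013) → (11.6708,22.1210). Open path.

**Shape 2** — `<polygon>` regular polygon, stroke `#000000` → score (S463, F1497). Machine vertices: (160.7959,61.9417) → (166.7890,81.2174) → (186.0647,75.2243) → (180.0716,55.9486) → (160.7959,61.9417). Closed: final G1 returns to the first vertex.

**Shape 3** — `<path>` regular polygon, stroke `#000000` → score (S463, F1497). Machine vertices: (12.2266,38.8952) → (26.9418,50.2515) → (44.9954,45.8272) → (52.7925,28.9539) → (44.4618,12.3375) → (26.2765,8.4905) → (11.9305,20.3098) → (12.2266,38.8952). Closed: final G1 returns to the first vertex.

G21
G90
G0 X142.2283 Y158.8727
M4 S463
G1 X97.8268 Y174.4538 F1497
G1 X186.1819 Y129.4950
G1 X56.4812 Y5.8583
G1 X67.8899 Y139.3013
G1 X11.6708 Y22.1210
M5
G0 X160.7959 Y61.9417
M4 S463
G1 X166.7890 Y81.2174 F1497
G1 X186.0647 Y75.2243
G1 X180.0716 Y55.9486
G1 X160.7959 Y61.9417
M5
G0 X12.2266 Y38.8952
M4 S463
G1 X26.9418 Y50.2515 F1497
G1 X44.9954 Y45.8272
G1 X52.7925 Y28.9539
G1 X44.4618 Y12.3375
G1 X26.2765 Y8.4905
G1 X11.9305 Y20.3098
G1 X12.2266 Y38.8952
M5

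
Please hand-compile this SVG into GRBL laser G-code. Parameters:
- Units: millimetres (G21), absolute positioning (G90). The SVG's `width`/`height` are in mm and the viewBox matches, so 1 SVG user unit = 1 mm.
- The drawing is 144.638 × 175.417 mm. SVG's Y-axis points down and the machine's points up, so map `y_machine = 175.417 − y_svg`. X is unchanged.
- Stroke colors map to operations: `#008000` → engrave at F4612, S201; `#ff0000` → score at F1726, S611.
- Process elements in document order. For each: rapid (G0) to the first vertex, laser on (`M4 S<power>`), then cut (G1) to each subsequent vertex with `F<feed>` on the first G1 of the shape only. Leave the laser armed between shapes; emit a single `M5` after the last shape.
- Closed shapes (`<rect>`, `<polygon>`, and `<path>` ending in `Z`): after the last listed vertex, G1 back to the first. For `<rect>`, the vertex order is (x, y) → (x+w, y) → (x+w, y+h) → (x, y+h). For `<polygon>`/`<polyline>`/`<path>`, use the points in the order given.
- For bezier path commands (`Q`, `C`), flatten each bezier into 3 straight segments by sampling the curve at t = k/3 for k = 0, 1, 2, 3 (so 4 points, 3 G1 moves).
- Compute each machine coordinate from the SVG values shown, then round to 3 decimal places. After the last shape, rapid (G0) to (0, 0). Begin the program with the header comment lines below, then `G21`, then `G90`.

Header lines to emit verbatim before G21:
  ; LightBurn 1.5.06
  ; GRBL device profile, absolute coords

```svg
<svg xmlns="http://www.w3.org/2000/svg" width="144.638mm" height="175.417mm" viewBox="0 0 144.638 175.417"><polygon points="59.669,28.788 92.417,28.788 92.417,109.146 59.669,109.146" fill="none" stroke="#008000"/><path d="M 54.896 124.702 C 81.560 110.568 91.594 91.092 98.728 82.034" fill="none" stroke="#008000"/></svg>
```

; LightBurn 1.5.06
; GRBL device profile, absolute coords
G21
G90
G0 X59.669 Y146.629
M4 S201
G1 X92.417 Y146.629 F4612
G1 X92.417 Y66.271
G1 X59.669 Y66.271
G1 X59.669 Y146.629
G0 X54.896 Y50.715
M4 S201
G1 X76.525 Y66.046 F4612
G1 X90.119 Y81.436
G1 X98.728 Y93.383
M5
G0 X0.000 Y0.000

1 u = 1 mm; y_m = 175.417 − y.

[1] `<polygon>` rectangle, #008000→engrave S201 F4612: (59.669,146.629) → (92.417,146.629) → (92.417,66.271) → (59.669,66.271) → (59.669,146.629) (closed)

[2] `<path>` cubic bezier, #008000→engrave S201 F4612: (54.896,50.715) → (76.525,66.046) → (90.119,81.436) → (98.728,93.383)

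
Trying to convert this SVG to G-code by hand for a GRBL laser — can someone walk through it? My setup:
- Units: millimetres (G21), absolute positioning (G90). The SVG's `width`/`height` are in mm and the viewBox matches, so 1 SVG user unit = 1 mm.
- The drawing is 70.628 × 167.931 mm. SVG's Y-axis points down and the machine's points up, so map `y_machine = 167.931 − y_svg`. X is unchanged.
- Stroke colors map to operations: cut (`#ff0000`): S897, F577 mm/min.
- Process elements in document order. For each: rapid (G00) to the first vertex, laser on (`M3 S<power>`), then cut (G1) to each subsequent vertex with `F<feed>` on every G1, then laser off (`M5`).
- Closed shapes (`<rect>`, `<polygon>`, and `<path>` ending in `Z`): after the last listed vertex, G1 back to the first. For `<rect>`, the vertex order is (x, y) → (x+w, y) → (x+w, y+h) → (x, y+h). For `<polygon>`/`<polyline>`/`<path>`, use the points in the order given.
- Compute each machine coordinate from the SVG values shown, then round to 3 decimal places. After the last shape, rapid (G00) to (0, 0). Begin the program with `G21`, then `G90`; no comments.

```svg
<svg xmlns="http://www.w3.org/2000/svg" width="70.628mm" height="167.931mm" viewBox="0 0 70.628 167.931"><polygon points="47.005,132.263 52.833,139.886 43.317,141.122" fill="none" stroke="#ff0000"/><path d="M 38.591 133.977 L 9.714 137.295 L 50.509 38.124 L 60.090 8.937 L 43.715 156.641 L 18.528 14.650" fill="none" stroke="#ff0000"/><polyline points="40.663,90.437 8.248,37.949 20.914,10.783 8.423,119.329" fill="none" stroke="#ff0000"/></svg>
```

viewBox `0 0 70.628 167.931` with mm width/height → 1 unit = 1 mm. Flip: y_m = 167.931 − y_svg.

**Shape 1** — `<polygon>` regular polygon, stroke `#ff0000` → cut (S897, F577). Machine vertices: (47.005,35.668) → (52.833,28.045) → (43.317,26.809) → (47.005,35.668). Closed: final G1 returns to the first vertex.

**Shape 2** — `<path>` open polyline, stroke `#ff0000` → cut (S897, F577). Machine vertices: (38.591,33.954) → (9.714,30.636) → (50.509,129.807) → (60.090,158.994) → (43.715,11.290) → (18.528,153.281). Open path.

**Shape 3** — `<polyline>` open polyline, stroke `#ff0000` → cut (S897, F577). Machine vertices: (40.663,77.494) → (8.248,129.982) → (20.914,157.148) → (8.423,48.602). Open path.

G21
G90
G00 X47.005 Y35.668
M3 S897
G1 X52.833 Y28.045 F577
G1 X43.317 Y26.809 F577
G1 X47.005 Y35.668 F577
M5
G00 X38.591 Y33.954
M3 S897
G1 X9.714 Y30.636 F577
G1 X50.509 Y129.807 F577
G1 X60.090 Y158.994 F577
G1 X43.715 Y11.290 F577
G1 X18.528 Y153.281 F577
M5
G00 X40.663 Y77.494
M3 S897
G1 X8.248 Y129.982 F577
G1 X20.914 Y157.148 F577
G1 X8.423 Y48.602 F577
M5
G00 X0.000 Y0.000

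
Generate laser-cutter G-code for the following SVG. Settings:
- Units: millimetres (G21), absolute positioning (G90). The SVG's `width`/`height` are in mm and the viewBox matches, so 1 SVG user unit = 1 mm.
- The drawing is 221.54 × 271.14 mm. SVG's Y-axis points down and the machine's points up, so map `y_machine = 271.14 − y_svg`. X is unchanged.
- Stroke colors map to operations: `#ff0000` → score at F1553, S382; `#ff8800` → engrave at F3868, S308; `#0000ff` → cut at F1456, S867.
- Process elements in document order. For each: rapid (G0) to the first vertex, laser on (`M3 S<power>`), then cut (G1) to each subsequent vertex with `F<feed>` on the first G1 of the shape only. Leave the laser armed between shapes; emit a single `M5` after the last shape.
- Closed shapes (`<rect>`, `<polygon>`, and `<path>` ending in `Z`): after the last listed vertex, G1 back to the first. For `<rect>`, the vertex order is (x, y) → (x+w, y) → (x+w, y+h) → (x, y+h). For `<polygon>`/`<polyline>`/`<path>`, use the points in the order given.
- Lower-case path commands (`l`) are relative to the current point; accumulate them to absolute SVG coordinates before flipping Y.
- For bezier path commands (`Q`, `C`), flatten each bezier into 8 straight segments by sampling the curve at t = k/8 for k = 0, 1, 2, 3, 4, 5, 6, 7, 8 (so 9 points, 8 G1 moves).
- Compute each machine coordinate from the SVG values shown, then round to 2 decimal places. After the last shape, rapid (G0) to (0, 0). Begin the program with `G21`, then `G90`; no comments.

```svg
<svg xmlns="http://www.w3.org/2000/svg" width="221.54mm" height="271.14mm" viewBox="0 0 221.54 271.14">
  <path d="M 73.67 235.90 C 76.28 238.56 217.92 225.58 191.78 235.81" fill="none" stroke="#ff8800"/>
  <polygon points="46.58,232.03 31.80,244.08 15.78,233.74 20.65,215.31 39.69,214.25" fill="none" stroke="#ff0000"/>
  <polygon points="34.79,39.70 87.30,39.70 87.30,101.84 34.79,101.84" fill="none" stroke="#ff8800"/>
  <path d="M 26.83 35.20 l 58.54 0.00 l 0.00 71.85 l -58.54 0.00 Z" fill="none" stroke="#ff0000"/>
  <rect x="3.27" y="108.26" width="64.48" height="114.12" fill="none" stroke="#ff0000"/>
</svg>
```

G21
G90
G0 X73.67 Y35.24
M3 S308
G1 X80.57 Y34.90 F3868
G1 X96.90 Y35.57
G1 X119.08 Y36.80
G1 X143.51 Y38.12
G1 X166.58 Y39.10
G1 X184.72 Y39.26
G1 X194.32 Y38.15
G1 X191.78 Y35.33
G0 X46.58 Y39.11
M3 S382
G1 X31.80 Y27.06 F1553
G1 X15.78 Y37.40
G1 X20.65 Y55.83
G1 X39.69 Y56.89
G1 X46.58 Y39.11
G0 X34.79 Y231.44
M3 S308
G1 X87.30 Y231.44 F3868
G1 X87.30 Y169.30
G1 X34.79 Y169.30
G1 X34.79 Y231.44
G0 X26.83 Y235.94
M3 S382
G1 X85.37 Y235.94 F1553
G1 X85.37 Y164.09
G1 X26.83 Y164.09
G1 X26.83 Y235.94
G0 X3.27 Y162.88
M3 S382
G1 X67.75 Y162.88 F1553
G1 X67.75 Y48.76
G1 X3.27 Y48.76
G1 X3.27 Y162.88
M5
G0 X0.00 Y0.00

1 u = 1 mm; y_m = 271.14 − y.

[1] `<path>` cubic bezier, #ff8800→engrave S308 F3868: (73.67,35.24) → (80.57,34.90) → (96.90,35.57) → (119.08,36.80) → (143.51,38.12) → (166.58,39.10) → (184.72,39.26) → (194.32,38.15) → (191.78,35.33)

[2] `<polygon>` regular polygon, #ff0000→score S382 F1553: (46.58,39.11) → (31.80,27.06) → (15.78,37.40) → (20.65,55.83) → (39.69,56.89) → (46.58,39.11) (closed)

[3] `<polygon>` rectangle, #ff8800→engrave S308 F3868: (34.79,231.44) → (87.30,231.44) → (87.30,169.30) → (34.79,169.30) → (34.79,231.44) (closed)

[4] `<path>` rectangle, #ff0000→score S382 F1553: (26.83,235.94) → (85.37,235.94) → (85.37,164.09) → (26.83,164.09) → (26.83,235.94) (closed)

[5] `<rect>` rectangle, #ff0000→score S382 F1553: (3.27,162.88) → (67.75,162.88) → (67.75,48.76) → (3.27,48.76) → (3.27,162.88) (closed)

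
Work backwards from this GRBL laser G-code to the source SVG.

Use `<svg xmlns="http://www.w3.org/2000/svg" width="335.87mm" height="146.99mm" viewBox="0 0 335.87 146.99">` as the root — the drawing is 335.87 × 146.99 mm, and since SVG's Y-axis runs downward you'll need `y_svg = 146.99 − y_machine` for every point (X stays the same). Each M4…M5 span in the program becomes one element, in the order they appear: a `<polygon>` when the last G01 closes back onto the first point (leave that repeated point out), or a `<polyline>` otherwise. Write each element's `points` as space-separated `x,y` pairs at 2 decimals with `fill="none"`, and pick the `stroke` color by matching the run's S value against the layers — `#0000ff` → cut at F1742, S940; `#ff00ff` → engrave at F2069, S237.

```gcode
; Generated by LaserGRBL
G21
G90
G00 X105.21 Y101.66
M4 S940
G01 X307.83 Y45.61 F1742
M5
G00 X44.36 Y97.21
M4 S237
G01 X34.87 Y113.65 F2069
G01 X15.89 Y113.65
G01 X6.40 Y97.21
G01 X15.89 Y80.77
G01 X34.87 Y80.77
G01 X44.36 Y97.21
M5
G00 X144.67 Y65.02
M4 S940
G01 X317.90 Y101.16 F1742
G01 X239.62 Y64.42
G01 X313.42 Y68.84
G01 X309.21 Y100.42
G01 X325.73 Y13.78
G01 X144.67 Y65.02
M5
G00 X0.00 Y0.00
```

<svg xmlns="http://www.w3.org/2000/svg" width="335.87mm" height="146.99mm" viewBox="0 0 335.87 146.99">
  <polyline points="105.21,45.33 307.83,101.38" fill="none" stroke="#0000ff"/>
  <polygon points="44.36,49.78 34.87,33.34 15.89,33.34 6.40,49.78 15.89,66.22 34.87,66.22" fill="none" stroke="#ff00ff"/>
  <polygon points="144.67,81.97 317.90,45.83 239.62,82.57 313.42,78.15 309.21,46.57 325.73,133.21" fill="none" stroke="#0000ff"/>
</svg>

y_svg = 146.99 − y_m.

[1] S940→`#0000ff` (cut); open run; points: 105.21,45.33 307.83,101.38

[2] S237→`#ff00ff` (engrave); closed run; points: 44.36,49.78 34.87,33.34 15.89,33.34 6.40,49.78 15.89,66.22 34.87,66.22

[3] S940→`#0000ff` (cut); closed run; points: 144.67,81.97 317.90,45.83 239.62,82.57 313.42,78.15 309.21,46.57 325.73,133.21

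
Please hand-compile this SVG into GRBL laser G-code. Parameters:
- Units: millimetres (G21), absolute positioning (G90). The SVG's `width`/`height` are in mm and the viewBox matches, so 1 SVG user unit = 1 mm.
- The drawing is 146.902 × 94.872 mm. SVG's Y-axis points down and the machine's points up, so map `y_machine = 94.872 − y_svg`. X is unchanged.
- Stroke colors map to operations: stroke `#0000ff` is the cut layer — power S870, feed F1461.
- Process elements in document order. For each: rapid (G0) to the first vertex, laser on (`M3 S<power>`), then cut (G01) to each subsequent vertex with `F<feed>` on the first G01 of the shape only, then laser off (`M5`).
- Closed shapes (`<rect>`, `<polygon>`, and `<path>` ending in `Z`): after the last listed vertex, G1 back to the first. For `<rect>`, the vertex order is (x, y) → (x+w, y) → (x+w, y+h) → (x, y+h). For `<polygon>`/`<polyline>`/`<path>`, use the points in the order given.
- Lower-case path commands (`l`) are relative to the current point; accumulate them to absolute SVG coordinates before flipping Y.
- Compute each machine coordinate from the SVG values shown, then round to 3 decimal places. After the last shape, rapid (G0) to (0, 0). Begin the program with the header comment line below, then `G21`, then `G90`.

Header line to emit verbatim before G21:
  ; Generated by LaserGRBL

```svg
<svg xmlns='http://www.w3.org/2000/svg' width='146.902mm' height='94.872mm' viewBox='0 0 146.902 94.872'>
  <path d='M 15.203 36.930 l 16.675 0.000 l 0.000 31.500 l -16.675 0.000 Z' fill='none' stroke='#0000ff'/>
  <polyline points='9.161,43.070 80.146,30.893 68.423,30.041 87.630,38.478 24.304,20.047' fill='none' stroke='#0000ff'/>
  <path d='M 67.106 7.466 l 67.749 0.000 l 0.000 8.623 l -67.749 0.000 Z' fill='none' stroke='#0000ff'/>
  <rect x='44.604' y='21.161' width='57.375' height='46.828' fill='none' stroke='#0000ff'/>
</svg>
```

viewBox `0 0 146.902 94.872` with mm width/height → 1 unit = 1 mm. Flip: y_m = 94.872 − y_svg.

**Shape 1** — `<path>` rectangle, stroke `#0000ff` → cut (S870, F1461). Machine vertices: (15.203,57.942) → (31.878,57.942) → (31.878,26.442) → (15.203,26.442) → (15.203,57.942). Closed: final G1 returns to the first vertex.

**Shape 2** — `<polyline>` open polyline, stroke `#0000ff` → cut (S870, F1461). Machine vertices: (9.161,51.802) → (80.146,63.979) → (68.423,64.831) → (87.630,56.394) → (24.304,74.825). Open path.

**Shape 3** — `<path>` rectangle, stroke `#0000ff` → cut (S870, F1461). Machine vertices: (67.106,87.406) → (134.855,87.406) → (134.855,78.783) → (67.106,78.783) → (67.106,87.406). Closed: final G1 returns to the first vertex.

**Shape 4** — `<rect>` rectangle, stroke `#0000ff` → cut (S870, F1461). Machine vertices: (44.604,73.711) → (101.979,73.711) → (101.979,26.883) → (44.604,26.883) → (44.604,73.711). Closed: final G1 returns to the first vertex.

; Generated by LaserGRBL
G21
G90
G0 X15.203 Y57.942
M3 S870
G01 X31.878 Y57.942 F1461
G01 X31.878 Y26.442
G01 X15.203 Y26.442
G01 X15.203 Y57.942
M5
G0 X9.161 Y51.802
M3 S870
G01 X80.146 Y63.979 F1461
G01 X68.423 Y64.831
G01 X87.630 Y56.394
G01 X24.304 Y74.825
M5
G0 X67.106 Y87.406
M3 S870
G01 X134.855 Y87.406 F1461
G01 X134.855 Y78.783
G01 X67.106 Y78.783
G01 X67.106 Y87.406
M5
G0 X44.604 Y73.711
M3 S870
G01 X101.979 Y73.711 F1461
G01 X101.979 Y26.883
G01 X44.604 Y26.883
G01 X44.604 Y73.711
M5
G0 X0.000 Y0.000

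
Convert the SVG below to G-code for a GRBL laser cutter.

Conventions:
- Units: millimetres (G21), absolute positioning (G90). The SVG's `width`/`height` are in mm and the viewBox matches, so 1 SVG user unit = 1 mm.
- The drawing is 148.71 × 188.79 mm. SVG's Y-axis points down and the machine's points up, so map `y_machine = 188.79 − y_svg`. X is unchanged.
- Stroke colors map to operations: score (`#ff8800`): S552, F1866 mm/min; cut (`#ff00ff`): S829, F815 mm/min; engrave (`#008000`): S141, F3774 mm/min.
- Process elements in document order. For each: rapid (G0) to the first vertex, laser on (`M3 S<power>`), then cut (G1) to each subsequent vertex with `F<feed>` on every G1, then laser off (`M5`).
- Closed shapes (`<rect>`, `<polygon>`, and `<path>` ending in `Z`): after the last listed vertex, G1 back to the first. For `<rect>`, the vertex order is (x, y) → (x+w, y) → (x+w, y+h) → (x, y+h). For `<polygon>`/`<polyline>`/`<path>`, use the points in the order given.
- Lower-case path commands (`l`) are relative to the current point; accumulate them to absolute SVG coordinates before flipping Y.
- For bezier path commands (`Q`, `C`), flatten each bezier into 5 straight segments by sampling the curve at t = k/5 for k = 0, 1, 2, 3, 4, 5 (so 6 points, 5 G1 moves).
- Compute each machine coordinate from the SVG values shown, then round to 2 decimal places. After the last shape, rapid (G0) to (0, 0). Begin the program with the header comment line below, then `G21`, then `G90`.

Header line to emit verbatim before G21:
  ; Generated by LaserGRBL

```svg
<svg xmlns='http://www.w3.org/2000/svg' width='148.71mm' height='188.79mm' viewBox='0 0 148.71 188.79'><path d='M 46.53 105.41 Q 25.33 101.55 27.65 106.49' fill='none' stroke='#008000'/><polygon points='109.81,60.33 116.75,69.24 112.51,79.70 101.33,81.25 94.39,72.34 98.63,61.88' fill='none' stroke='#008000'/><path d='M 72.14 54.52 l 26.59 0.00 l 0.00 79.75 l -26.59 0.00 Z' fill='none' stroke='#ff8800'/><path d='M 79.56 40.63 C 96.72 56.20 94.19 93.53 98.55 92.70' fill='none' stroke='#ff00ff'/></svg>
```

Since the viewBox matches the mm dimensions, user units are millimetres directly. The only transform is the Y-flip y_m = 188.79 − y_svg.

Shape 1 is a quadratic bezier drawn with `<path>`. Its stroke #008000 means engrave at S141, F3774. After flipping Y the toolpath is (46.53,83.38) → (38.99,84.57) → (33.33,85.06) → (29.56,84.84) → (27.66,83.92) → (27.65,82.30).

Shape 2 is a regular polygon drawn with `<polygon>`. Its stroke #008000 means engrave at S141, F3774. After flipping Y the toolpath is (109.81,128.46) → (116.75,119.55) → (112.51,109.09) → (101.33,107.54) → (94.39,116.45) → (98.63,126.91) → (109.81,128.46), returning to the start.

Shape 3 is a rectangle drawn with `<path>`. Its stroke #ff8800 means score at S552, F1866. After flipping Y the toolpath is (72.14,134.27) → (98.73,134.27) → (98.73,54.52) → (72.14,54.52) → (72.14,134.27), returning to the start.

Shape 4 is a cubic bezier drawn with `<path>`. Its stroke #ff00ff means cut at S829, F815. After flipping Y the toolpath is (79.56,148.16) → (87.71,136.69) → (92.40,122.87) → (94.92,109.58) → (96.55,99.69) → (98.55,96.09).

; Generated by LaserGRBL
G21
G90
G0 X46.53 Y83.38
M3 S141
G1 X38.99 Y84.57 F3774
G1 X33.33 Y85.06 F3774
G1 X29.56 Y84.84 F3774
G1 X27.66 Y83.92 F3774
G1 X27.65 Y82.30 F3774
M5
G0 X109.81 Y128.46
M3 S141
G1 X116.75 Y119.55 F3774
G1 X112.51 Y109.09 F3774
G1 X101.33 Y107.54 F3774
G1 X94.39 Y116.45 F3774
G1 X98.63 Y126.91 F3774
G1 X109.81 Y128.46 F3774
M5
G0 X72.14 Y134.27
M3 S552
G1 X98.73 Y134.27 F1866
G1 X98.73 Y54.52 F1866
G1 X72.14 Y54.52 F1866
G1 X72.14 Y134.27 F1866
M5
G0 X79.56 Y148.16
M3 S829
G1 X87.71 Y136.69 F815
G1 X92.40 Y122.87 F815
G1 X94.92 Y109.58 F815
G1 X96.55 Y99.69 F815
G1 X98.55 Y96.09 F815
M5
G0 X0.00 Y0.00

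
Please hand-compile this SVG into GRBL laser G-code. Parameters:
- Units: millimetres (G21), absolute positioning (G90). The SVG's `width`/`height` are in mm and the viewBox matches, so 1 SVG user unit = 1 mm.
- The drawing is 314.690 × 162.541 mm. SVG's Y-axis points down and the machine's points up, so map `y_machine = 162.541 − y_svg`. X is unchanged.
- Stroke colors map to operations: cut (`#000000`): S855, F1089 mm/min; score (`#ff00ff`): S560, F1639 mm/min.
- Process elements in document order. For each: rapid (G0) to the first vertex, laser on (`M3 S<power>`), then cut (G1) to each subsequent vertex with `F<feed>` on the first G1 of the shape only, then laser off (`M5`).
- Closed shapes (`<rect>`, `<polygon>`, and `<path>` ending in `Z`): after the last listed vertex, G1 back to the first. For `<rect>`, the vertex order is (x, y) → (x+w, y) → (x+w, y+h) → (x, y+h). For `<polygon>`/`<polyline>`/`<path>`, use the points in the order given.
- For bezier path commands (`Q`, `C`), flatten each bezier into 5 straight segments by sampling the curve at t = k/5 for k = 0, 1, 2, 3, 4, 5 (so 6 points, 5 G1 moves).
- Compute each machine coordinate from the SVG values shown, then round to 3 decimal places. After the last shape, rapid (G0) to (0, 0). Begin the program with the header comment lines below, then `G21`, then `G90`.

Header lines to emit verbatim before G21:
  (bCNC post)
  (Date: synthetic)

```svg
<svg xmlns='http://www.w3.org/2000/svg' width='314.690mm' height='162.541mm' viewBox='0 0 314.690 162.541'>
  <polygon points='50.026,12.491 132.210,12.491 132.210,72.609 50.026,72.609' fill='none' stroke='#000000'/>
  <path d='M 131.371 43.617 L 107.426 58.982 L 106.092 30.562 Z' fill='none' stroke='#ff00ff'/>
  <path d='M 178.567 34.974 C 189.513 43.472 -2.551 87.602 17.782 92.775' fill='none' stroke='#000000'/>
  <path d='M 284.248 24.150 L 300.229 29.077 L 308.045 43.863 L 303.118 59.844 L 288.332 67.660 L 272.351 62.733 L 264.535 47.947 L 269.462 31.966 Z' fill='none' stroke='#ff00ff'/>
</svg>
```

1 u = 1 mm; y_m = 162.541 − y.

[1] `<polygon>` rectangle, #000000→cut S855 F1089: (50.026,150.050) → (132.210,150.050) → (132.210,89.932) → (50.026,89.932) → (50.026,150.050) (closed)

[2] `<path>` regular polygon, #ff00ff→score S560 F1639: (131.371,118.924) → (107.426,103.559) → (106.092,131.979) → (131.371,118.924) (closed)

[3] `<path>` cubic bezier, #000000→cut S855 F1089: (178.567,127.567) → (164.097,118.789) → (120.843,105.040) → (68.747,89.899) → (27.747,76.948) → (17.782,69.766)

[4] `<path>` regular polygon, #ff00ff→score S560 F1639: (284.248,138.391) → (300.229,133.464) → (308.045,118.678) → (303.118,102.697) → (288.332,94.881) → (272.351,99.808) → (264.535,114.594) → (269.462,130.575) → (284.248,138.391) (closed)

(bCNC post)
(Date: synthetic)
G21
G90
G0 X50.026 Y150.050
M3 S855
G1 X132.210 Y150.050 F1089
G1 X132.210 Y89.932
G1 X50.026 Y89.932
G1 X50.026 Y150.050
M5
G0 X131.371 Y118.924
M3 S560
G1 X107.426 Y103.559 F1639
G1 X106.092 Y131.979
G1 X131.371 Y118.924
M5
G0 X178.567 Y127.567
M3 S855
G1 X164.097 Y118.789 F1089
G1 X120.843 Y105.040
G1 X68.747 Y89.899
G1 X27.747 Y76.948
G1 X17.782 Y69.766
M5
G0 X284.248 Y138.391
M3 S560
G1 X300.229 Y133.464 F1639
G1 X308.045 Y118.678
G1 X303.118 Y102.697
G1 X288.332 Y94.881
G1 X272.351 Y99.808
G1 X264.535 Y114.594
G1 X269.462 Y130.575
G1 X284.248 Y138.391
M5
G0 X0.000 Y0.000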